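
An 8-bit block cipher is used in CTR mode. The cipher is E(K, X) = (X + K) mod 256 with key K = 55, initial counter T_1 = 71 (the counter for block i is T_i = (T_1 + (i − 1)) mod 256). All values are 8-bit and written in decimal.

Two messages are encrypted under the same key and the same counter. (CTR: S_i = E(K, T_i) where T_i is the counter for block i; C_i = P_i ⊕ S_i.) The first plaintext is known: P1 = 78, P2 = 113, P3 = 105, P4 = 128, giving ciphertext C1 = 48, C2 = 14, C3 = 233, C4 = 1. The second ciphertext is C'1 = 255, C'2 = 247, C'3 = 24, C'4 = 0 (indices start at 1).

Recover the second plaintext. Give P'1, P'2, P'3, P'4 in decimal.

In CTR with a reused counter, both messages share the same keystream S_i, so C_i ⊕ C'_i = P_i ⊕ P'_i and thus P'_i = P_i ⊕ C_i ⊕ C'_i.
P'1: 78 ⊕ 48 ⊕ 255 = 129.
P'2: 113 ⊕ 14 ⊕ 247 = 136.
P'3: 105 ⊕ 233 ⊕ 24 = 152.
P'4: 128 ⊕ 1 ⊕ 0 = 129.

P'1 = 129, P'2 = 136, P'3 = 152, P'4 = 129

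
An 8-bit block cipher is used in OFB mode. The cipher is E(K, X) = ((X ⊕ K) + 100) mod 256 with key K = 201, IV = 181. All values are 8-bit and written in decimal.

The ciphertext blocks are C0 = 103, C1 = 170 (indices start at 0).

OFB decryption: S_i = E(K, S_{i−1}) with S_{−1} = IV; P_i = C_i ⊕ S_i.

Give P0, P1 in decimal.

P0 = 135, P1 = 39

P0: S = E(K, 181) = 224; 103 ⊕ 224 = 135.
P1: S = E(K, 224) = 141; 170 ⊕ 141 = 39.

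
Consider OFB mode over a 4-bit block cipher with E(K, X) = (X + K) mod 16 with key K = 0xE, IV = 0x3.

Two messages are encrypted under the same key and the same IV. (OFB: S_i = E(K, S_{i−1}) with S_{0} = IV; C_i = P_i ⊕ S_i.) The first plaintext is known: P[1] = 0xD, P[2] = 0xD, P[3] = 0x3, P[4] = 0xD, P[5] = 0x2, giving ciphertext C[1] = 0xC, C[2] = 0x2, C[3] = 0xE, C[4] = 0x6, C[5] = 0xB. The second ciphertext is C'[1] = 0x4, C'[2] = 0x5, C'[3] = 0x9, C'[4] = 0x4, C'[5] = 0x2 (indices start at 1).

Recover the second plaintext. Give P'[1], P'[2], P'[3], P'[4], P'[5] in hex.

P'[1] = 0x5, P'[2] = 0xA, P'[3] = 0x4, P'[4] = 0xF, P'[5] = 0xB

In OFB with a reused IV, both messages share the same keystream S_i, so C_i ⊕ C'_i = P_i ⊕ P'_i and thus P'_i = P_i ⊕ C_i ⊕ C'_i.
P'[1]: 0xD ⊕ 0xC ⊕ 0x4 = 0x5.
P'[2]: 0xD ⊕ 0x2 ⊕ 0x5 = 0xA.
P'[3]: 0x3 ⊕ 0xE ⊕ 0x9 = 0x4.
P'[4]: 0xD ⊕ 0x6 ⊕ 0x4 = 0xF.
P'[5]: 0x2 ⊕ 0xB ⊕ 0x2 = 0xB.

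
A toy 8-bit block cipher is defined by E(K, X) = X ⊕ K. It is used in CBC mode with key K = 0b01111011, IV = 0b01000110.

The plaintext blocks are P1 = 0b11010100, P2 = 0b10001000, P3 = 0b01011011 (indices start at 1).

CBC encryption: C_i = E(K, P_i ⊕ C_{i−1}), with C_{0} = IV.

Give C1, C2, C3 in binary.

C1 = 0b11101001, C2 = 0b00011010, C3 = 0b00111010

C1: P1 ⊕ 0b01000110 = 0b10010010; E(K, 0b10010010) = 0b11101001.
C2: P2 ⊕ 0b11101001 = 0b01100001; E(K, 0b01100001) = 0b00011010.
C3: P3 ⊕ 0b00011010 = 0b01000001; E(K, 0b01000001) = 0b00111010.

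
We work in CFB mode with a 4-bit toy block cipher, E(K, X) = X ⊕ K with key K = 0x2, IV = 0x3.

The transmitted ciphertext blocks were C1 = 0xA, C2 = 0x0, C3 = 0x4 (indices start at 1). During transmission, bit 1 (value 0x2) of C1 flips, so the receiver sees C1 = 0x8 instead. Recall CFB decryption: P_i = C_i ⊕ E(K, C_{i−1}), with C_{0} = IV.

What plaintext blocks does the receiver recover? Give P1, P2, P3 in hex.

Only C1 changed, to 0x8. In CFB, a change in C_i flips the same bit in P_i and garbles P_{i+1}. Decrypting the received ciphertext:
P1: E(K, 0x3) = 0x1; 0x8 ⊕ 0x1 = 0x9.
P2: E(K, 0x8) = 0xA; 0x0 ⊕ 0xA = 0xA.
P3: E(K, 0x0) = 0x2; 0x4 ⊕ 0x2 = 0x6.
Blocks that differ from the original plaintext: P1, P2.

P1 = 0x9, P2 = 0xA, P3 = 0x6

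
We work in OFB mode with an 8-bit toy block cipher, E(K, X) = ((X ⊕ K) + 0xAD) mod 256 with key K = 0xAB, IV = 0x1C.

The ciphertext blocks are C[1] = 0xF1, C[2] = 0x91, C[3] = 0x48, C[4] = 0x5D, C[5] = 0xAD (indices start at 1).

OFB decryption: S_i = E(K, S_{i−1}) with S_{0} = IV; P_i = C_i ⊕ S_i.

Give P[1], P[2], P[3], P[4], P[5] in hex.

P[1] = 0x95, P[2] = 0xED, P[3] = 0xCC, P[4] = 0x81, P[5] = 0x89

P[1]: S = E(K, 0x1C) = 0x64; 0xF1 ⊕ 0x64 = 0x95.
P[2]: S = E(K, 0x64) = 0x7C; 0x91 ⊕ 0x7C = 0xED.
P[3]: S = E(K, 0x7C) = 0x84; 0x48 ⊕ 0x84 = 0xCC.
P[4]: S = E(K, 0x84) = 0xDC; 0x5D ⊕ 0xDC = 0x81.
P[5]: S = E(K, 0xDC) = 0x24; 0xAD ⊕ 0x24 = 0x89.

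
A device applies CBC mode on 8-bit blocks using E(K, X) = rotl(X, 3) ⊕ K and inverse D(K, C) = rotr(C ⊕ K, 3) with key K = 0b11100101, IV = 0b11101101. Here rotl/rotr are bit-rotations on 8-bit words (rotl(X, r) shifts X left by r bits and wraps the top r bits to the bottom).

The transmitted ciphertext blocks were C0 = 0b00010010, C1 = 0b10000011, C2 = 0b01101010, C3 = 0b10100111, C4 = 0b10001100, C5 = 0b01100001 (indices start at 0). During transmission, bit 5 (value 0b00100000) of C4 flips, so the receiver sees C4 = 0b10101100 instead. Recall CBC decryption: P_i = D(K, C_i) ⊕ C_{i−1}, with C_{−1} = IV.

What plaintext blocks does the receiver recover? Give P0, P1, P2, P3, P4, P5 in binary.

Only C4 changed, to 0b10101100. In CBC, a change in C_i garbles P_i and flips the same bit in P_{i+1}. Decrypting the received ciphertext:
P0: D(K, 0b00010010) = 0b11111110; 0b11111110 ⊕ 0b11101101 = 0b00010011.
P1: D(K, 0b10000011) = 0b11001100; 0b11001100 ⊕ 0b00010010 = 0b11011110.
P2: D(K, 0b01101010) = 0b11110001; 0b11110001 ⊕ 0b10000011 = 0b01110010.
P3: D(K, 0b10100111) = 0b01001000; 0b01001000 ⊕ 0b01101010 = 0b00100010.
P4: D(K, 0b10101100) = 0b00101001; 0b00101001 ⊕ 0b10100111 = 0b10001110.
P5: D(K, 0b01100001) = 0b10010000; 0b10010000 ⊕ 0b10101100 = 0b00111100.
Blocks that differ from the original plaintext: P4, P5.

P0 = 0b00010011, P1 = 0b11011110, P2 = 0b01110010, P3 = 0b00100010, P4 = 0b10001110, P5 = 0b00111100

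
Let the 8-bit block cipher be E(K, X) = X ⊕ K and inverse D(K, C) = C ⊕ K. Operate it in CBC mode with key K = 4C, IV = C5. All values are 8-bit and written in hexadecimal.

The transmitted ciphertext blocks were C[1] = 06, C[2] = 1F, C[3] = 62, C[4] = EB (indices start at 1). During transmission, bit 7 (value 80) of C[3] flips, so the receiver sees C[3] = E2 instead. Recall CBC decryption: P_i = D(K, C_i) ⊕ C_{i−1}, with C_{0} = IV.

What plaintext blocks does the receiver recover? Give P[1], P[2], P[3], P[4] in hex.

Only C[3] changed, to E2. In CBC, a change in C_i garbles P_i and flips the same bit in P_{i+1}. Decrypting the received ciphertext:
P[1]: D(K, 06) = 4A; 4A ⊕ C5 = 8F.
P[2]: D(K, 1F) = 53; 53 ⊕ 06 = 55.
P[3]: D(K, E2) = AE; AE ⊕ 1F = B1.
P[4]: D(K, EB) = A7; A7 ⊕ E2 = 45.
Blocks that differ from the original plaintext: P[3], P[4].

P[1] = 8F, P[2] = 55, P[3] = B1, P[4] = 45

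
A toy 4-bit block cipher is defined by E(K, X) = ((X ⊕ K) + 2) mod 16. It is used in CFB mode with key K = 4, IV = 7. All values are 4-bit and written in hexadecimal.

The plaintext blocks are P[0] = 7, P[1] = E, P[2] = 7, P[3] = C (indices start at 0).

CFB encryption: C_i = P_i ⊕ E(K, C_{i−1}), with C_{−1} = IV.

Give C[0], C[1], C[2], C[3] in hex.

C[0] = 2, C[1] = 6, C[2] = 3, C[3] = 5

C[0]: E(K, 7) = 5; 7 ⊕ 5 = 2.
C[1]: E(K, 2) = 8; E ⊕ 8 = 6.
C[2]: E(K, 6) = 4; 7 ⊕ 4 = 3.
C[3]: E(K, 3) = 9; C ⊕ 9 = 5.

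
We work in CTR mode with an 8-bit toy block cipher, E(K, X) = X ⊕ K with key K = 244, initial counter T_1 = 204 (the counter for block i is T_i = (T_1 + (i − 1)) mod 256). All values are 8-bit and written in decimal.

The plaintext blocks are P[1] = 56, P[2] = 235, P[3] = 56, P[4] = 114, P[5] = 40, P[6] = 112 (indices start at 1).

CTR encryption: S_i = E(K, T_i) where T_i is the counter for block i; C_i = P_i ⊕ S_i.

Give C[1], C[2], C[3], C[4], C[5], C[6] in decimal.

C[1]: T = 204, S = E(K, T) = 56; 56 ⊕ 56 = 0.
C[2]: T = 205, S = E(K, T) = 57; 235 ⊕ 57 = 210.
C[3]: T = 206, S = E(K, T) = 58; 56 ⊕ 58 = 2.
C[4]: T = 207, S = E(K, T) = 59; 114 ⊕ 59 = 73.
C[5]: T = 208, S = E(K, T) = 36; 40 ⊕ 36 = 12.
C[6]: T = 209, S = E(K, T) = 37; 112 ⊕ 37 = 85.

C[1] = 0, C[2] = 210, C[3] = 2, C[4] = 73, C[5] = 12, C[6] = 85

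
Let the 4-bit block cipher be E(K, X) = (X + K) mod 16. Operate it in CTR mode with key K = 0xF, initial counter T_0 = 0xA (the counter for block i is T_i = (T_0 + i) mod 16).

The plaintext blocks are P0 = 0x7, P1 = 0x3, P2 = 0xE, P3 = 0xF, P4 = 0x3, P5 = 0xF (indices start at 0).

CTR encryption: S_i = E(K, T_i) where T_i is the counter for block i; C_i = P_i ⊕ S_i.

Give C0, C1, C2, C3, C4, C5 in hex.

C0: T = 0xA, S = E(K, T) = 0x9; 0x7 ⊕ 0x9 = 0xE.
C1: T = 0xB, S = E(K, T) = 0xA; 0x3 ⊕ 0xA = 0x9.
C2: T = 0xC, S = E(K, T) = 0xB; 0xE ⊕ 0xB = 0x5.
C3: T = 0xD, S = E(K, T) = 0xC; 0xF ⊕ 0xC = 0x3.
C4: T = 0xE, S = E(K, T) = 0xD; 0x3 ⊕ 0xD = 0xE.
C5: T = 0xF, S = E(K, T) = 0xE; 0xF ⊕ 0xE = 0x1.

C0 = 0xE, C1 = 0x9, C2 = 0x5, C3 = 0x3, C4 = 0xE, C5 = 0x1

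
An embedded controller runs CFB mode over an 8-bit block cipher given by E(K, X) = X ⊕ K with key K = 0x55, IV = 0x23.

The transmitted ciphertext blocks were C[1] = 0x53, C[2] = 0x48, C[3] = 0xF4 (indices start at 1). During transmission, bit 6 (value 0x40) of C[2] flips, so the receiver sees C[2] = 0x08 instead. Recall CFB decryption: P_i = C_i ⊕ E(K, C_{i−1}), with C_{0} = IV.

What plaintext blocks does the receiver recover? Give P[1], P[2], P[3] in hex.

P[1] = 0x25, P[2] = 0x0E, P[3] = 0xA9

Only C[2] changed, to 0x08. In CFB, a change in C_i flips the same bit in P_i and garbles P_{i+1}. Decrypting the received ciphertext:
P[1]: E(K, 0x23) = 0x76; 0x53 ⊕ 0x76 = 0x25.
P[2]: E(K, 0x53) = 0x06; 0x08 ⊕ 0x06 = 0x0E.
P[3]: E(K, 0x08) = 0x5D; 0xF4 ⊕ 0x5D = 0xA9.
Blocks that differ from the original plaintext: P[2], P[3].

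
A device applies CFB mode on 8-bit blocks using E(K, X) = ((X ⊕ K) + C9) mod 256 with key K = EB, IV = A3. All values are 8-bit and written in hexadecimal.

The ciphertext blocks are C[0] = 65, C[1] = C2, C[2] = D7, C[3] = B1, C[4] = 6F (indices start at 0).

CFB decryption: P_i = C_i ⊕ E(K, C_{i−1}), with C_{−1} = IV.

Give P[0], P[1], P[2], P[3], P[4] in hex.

P[0]: E(K, A3) = 11; 65 ⊕ 11 = 74.
P[1]: E(K, 65) = 57; C2 ⊕ 57 = 95.
P[2]: E(K, C2) = F2; D7 ⊕ F2 = 25.
P[3]: E(K, D7) = 05; B1 ⊕ 05 = B4.
P[4]: E(K, B1) = 23; 6F ⊕ 23 = 4C.

P[0] = 74, P[1] = 95, P[2] = 25, P[3] = B4, P[4] = 4C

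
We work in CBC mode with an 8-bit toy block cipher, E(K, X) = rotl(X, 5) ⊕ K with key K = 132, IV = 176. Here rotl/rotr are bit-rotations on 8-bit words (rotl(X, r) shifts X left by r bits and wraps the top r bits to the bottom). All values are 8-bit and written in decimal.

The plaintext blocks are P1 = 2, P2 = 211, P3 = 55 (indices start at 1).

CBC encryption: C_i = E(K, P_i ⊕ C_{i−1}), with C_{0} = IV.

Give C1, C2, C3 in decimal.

C1 = 210, C2 = 164, C3 = 246

C1: P1 ⊕ 176 = 178; E(K, 178) = 210.
C2: P2 ⊕ 210 = 1; E(K, 1) = 164.
C3: P3 ⊕ 164 = 147; E(K, 147) = 246.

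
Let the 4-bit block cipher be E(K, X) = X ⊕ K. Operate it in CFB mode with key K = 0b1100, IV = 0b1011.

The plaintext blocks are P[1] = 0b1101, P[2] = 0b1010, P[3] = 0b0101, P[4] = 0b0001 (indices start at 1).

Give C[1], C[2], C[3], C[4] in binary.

CFB encryption: C_i = P_i ⊕ E(K, C_{i−1}), with C_{0} = IV.
C[1]: E(K, 0b1011) = 0b0111; 0b1101 ⊕ 0b0111 = 0b1010.
C[2]: E(K, 0b1010) = 0b0110; 0b1010 ⊕ 0b0110 = 0b1100.
C[3]: E(K, 0b1100) = 0b0000; 0b0101 ⊕ 0b0000 = 0b0101.
C[4]: E(K, 0b0101) = 0b1001; 0b0001 ⊕ 0b1001 = 0b1000.

C[1] = 0b1010, C[2] = 0b1100, C[3] = 0b0101, C[4] = 0b1000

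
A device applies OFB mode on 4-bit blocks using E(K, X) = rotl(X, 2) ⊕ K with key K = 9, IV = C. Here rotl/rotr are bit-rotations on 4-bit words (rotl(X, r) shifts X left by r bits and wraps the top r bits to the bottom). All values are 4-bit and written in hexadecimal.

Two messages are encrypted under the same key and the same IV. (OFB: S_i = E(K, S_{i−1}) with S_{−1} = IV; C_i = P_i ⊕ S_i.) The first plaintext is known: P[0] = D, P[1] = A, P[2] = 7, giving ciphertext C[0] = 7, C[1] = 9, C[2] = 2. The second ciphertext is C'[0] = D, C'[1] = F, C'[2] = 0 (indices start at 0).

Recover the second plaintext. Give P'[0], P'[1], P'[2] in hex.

P'[0] = 7, P'[1] = C, P'[2] = 5

In OFB with a reused IV, both messages share the same keystream S_i, so C_i ⊕ C'_i = P_i ⊕ P'_i and thus P'_i = P_i ⊕ C_i ⊕ C'_i.
P'[0]: D ⊕ 7 ⊕ D = 7.
P'[1]: A ⊕ 9 ⊕ F = C.
P'[2]: 7 ⊕ 2 ⊕ 0 = 5.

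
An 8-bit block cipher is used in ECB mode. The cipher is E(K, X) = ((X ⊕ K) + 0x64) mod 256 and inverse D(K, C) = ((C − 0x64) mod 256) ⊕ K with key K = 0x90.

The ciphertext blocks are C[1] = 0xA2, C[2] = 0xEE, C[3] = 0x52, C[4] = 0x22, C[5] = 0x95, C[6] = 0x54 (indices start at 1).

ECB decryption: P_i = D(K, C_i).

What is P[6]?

P[6]: D(K, 0x54) = 0x60.

P[6] = 0x60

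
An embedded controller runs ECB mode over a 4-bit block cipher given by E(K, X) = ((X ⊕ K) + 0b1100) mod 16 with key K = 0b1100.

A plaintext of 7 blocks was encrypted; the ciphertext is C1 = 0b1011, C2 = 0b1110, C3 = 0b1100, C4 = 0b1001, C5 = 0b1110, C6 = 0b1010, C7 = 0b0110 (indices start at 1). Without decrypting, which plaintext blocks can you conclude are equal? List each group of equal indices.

P2 = P5

ECB encrypts each block independently with the same key, so equal ciphertext blocks imply equal plaintext blocks.
C2 = C5 = 0b1110, so P2 = P5.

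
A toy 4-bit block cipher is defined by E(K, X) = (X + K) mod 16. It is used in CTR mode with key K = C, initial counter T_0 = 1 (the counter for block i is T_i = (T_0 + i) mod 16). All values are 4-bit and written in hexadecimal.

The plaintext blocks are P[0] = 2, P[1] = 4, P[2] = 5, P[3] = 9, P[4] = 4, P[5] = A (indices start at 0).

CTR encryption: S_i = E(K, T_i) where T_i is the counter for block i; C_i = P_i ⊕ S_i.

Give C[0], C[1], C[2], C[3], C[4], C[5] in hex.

C[0] = F, C[1] = A, C[2] = A, C[3] = 9, C[4] = 5, C[5] = 8

C[0]: T = 1, S = E(K, T) = D; 2 ⊕ D = F.
C[1]: T = 2, S = E(K, T) = E; 4 ⊕ E = A.
C[2]: T = 3, S = E(K, T) = F; 5 ⊕ F = A.
C[3]: T = 4, S = E(K, T) = 0; 9 ⊕ 0 = 9.
C[4]: T = 5, S = E(K, T) = 1; 4 ⊕ 1 = 5.
C[5]: T = 6, S = E(K, T) = 2; A ⊕ 2 = 8.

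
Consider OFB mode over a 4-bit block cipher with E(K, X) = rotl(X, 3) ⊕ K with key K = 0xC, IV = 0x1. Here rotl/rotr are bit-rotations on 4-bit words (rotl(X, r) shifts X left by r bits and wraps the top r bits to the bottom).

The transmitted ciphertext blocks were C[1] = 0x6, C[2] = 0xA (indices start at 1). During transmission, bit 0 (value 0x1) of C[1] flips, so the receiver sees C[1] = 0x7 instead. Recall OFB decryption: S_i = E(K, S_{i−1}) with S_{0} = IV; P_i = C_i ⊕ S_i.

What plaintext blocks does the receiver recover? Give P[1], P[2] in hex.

P[1] = 0x3, P[2] = 0x4

Only C[1] changed, to 0x7. In OFB, a change in C_i flips the same bit in P_i only; the keystream is unaffected. Decrypting the received ciphertext:
P[1]: S = E(K, 0x1) = 0x4; 0x7 ⊕ 0x4 = 0x3.
P[2]: S = E(K, 0x4) = 0xE; 0xA ⊕ 0xE = 0x4.
Blocks that differ from the original plaintext: P[1].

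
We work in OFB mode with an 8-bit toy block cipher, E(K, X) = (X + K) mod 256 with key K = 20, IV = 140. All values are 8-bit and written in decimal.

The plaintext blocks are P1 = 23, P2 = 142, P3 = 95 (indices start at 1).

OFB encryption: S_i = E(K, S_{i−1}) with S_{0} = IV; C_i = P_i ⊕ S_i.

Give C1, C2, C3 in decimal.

C1: S = E(K, 140) = 160; 23 ⊕ 160 = 183.
C2: S = E(K, 160) = 180; 142 ⊕ 180 = 58.
C3: S = E(K, 180) = 200; 95 ⊕ 200 = 151.

C1 = 183, C2 = 58, C3 = 151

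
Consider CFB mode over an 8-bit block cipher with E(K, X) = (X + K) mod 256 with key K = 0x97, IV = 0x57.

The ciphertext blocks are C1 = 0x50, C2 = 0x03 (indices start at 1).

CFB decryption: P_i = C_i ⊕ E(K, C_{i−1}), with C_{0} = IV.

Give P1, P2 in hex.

P1: E(K, 0x57) = 0xEE; 0x50 ⊕ 0xEE = 0xBE.
P2: E(K, 0x50) = 0xE7; 0x03 ⊕ 0xE7 = 0xE4.

P1 = 0xBE, P2 = 0xE4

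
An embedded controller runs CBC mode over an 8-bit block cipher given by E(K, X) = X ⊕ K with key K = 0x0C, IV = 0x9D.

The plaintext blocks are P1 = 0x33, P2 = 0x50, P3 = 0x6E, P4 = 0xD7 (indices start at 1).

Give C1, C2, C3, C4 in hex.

CBC encryption: C_i = E(K, P_i ⊕ C_{i−1}), with C_{0} = IV.
C1: P1 ⊕ 0x9D = 0xAE; E(K, 0xAE) = 0xA2.
C2: P2 ⊕ 0xA2 = 0xF2; E(K, 0xF2) = 0xFE.
C3: P3 ⊕ 0xFE = 0x90; E(K, 0x90) = 0x9C.
C4: P4 ⊕ 0x9C = 0x4B; E(K, 0x4B) = 0x47.

C1 = 0xA2, C2 = 0xFE, C3 = 0x9C, C4 = 0x47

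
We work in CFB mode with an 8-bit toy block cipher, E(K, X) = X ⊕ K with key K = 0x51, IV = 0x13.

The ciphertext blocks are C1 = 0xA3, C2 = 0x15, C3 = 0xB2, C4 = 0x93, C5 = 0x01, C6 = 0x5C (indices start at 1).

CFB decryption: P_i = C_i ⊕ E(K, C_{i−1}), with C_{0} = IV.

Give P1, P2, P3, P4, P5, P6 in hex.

P1 = 0xE1, P2 = 0xE7, P3 = 0xF6, P4 = 0x70, P5 = 0xC3, P6 = 0x0C

P1: E(K, 0x13) = 0x42; 0xA3 ⊕ 0x42 = 0xE1.
P2: E(K, 0xA3) = 0xF2; 0x15 ⊕ 0xF2 = 0xE7.
P3: E(K, 0x15) = 0x44; 0xB2 ⊕ 0x44 = 0xF6.
P4: E(K, 0xB2) = 0xE3; 0x93 ⊕ 0xE3 = 0x70.
P5: E(K, 0x93) = 0xC2; 0x01 ⊕ 0xC2 = 0xC3.
P6: E(K, 0x01) = 0x50; 0x5C ⊕ 0x50 = 0x0C.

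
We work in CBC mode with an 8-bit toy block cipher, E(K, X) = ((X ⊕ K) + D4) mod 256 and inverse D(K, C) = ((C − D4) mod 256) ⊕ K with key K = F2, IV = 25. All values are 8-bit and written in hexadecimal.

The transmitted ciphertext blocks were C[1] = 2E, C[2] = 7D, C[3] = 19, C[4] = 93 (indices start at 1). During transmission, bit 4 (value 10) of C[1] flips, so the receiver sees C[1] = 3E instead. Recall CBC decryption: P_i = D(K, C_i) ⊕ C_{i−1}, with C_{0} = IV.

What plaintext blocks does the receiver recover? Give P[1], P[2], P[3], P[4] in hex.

P[1] = BD, P[2] = 65, P[3] = CA, P[4] = 54

Only C[1] changed, to 3E. In CBC, a change in C_i garbles P_i and flips the same bit in P_{i+1}. Decrypting the received ciphertext:
P[1]: D(K, 3E) = 98; 98 ⊕ 25 = BD.
P[2]: D(K, 7D) = 5B; 5B ⊕ 3E = 65.
P[3]: D(K, 19) = B7; B7 ⊕ 7D = CA.
P[4]: D(K, 93) = 4D; 4D ⊕ 19 = 54.
Blocks that differ from the original plaintext: P[1], P[2].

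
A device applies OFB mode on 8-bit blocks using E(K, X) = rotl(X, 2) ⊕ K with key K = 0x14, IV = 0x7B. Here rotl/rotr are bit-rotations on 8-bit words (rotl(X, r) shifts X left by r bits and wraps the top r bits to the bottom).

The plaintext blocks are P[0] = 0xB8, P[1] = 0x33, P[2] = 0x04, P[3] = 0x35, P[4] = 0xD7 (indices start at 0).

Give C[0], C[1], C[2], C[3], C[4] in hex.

C[0] = 0x41, C[1] = 0xC0, C[2] = 0xDF, C[3] = 0x4E, C[4] = 0x2E

OFB encryption: S_i = E(K, S_{i−1}) with S_{−1} = IV; C_i = P_i ⊕ S_i.
C[0]: S = E(K, 0x7B) = 0xF9; 0xB8 ⊕ 0xF9 = 0x41.
C[1]: S = E(K, 0xF9) = 0xF3; 0x33 ⊕ 0xF3 = 0xC0.
C[2]: S = E(K, 0xF3) = 0xDB; 0x04 ⊕ 0xDB = 0xDF.
C[3]: S = E(K, 0xDB) = 0x7B; 0x35 ⊕ 0x7B = 0x4E.
C[4]: S = E(K, 0x7B) = 0xF9; 0xD7 ⊕ 0xF9 = 0x2E.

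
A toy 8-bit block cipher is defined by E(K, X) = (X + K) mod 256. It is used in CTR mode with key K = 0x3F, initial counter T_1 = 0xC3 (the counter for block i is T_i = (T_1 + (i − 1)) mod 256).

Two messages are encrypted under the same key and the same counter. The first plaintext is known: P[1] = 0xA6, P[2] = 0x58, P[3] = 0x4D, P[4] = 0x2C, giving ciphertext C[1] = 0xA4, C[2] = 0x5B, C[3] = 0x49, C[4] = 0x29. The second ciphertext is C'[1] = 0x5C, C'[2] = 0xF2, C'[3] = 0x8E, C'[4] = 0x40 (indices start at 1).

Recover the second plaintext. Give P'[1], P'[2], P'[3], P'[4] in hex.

P'[1] = 0x5E, P'[2] = 0xF1, P'[3] = 0x8A, P'[4] = 0x45

In CTR with a reused counter, both messages share the same keystream S_i, so C_i ⊕ C'_i = P_i ⊕ P'_i and thus P'_i = P_i ⊕ C_i ⊕ C'_i.
P'[1]: 0xA6 ⊕ 0xA4 ⊕ 0x5C = 0x5E.
P'[2]: 0x58 ⊕ 0x5B ⊕ 0xF2 = 0xF1.
P'[3]: 0x4D ⊕ 0x49 ⊕ 0x8E = 0x8A.
P'[4]: 0x2C ⊕ 0x29 ⊕ 0x40 = 0x45.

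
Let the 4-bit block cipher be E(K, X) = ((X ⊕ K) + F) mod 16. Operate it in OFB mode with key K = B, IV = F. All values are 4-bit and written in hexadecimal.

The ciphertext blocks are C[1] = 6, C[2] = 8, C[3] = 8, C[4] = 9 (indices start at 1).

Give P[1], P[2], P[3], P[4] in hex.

OFB decryption: S_i = E(K, S_{i−1}) with S_{0} = IV; P_i = C_i ⊕ S_i.
P[1]: S = E(K, F) = 3; 6 ⊕ 3 = 5.
P[2]: S = E(K, 3) = 7; 8 ⊕ 7 = F.
P[3]: S = E(K, 7) = B; 8 ⊕ B = 3.
P[4]: S = E(K, B) = F; 9 ⊕ F = 6.

P[1] = 5, P[2] = F, P[3] = 3, P[4] = 6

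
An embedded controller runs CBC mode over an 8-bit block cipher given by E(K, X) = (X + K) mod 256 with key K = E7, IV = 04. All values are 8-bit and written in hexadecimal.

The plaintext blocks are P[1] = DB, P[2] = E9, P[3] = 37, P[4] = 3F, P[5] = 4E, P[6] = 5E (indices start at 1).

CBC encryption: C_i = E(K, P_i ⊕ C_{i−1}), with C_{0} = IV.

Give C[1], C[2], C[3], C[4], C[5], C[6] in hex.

C[1]: P[1] ⊕ 04 = DF; E(K, DF) = C6.
C[2]: P[2] ⊕ C6 = 2F; E(K, 2F) = 16.
C[3]: P[3] ⊕ 16 = 21; E(K, 21) = 08.
C[4]: P[4] ⊕ 08 = 37; E(K, 37) = 1E.
C[5]: P[5] ⊕ 1E = 50; E(K, 50) = 37.
C[6]: P[6] ⊕ 37 = 69; E(K, 69) = 50.

C[1] = C6, C[2] = 16, C[3] = 08, C[4] = 1E, C[5] = 37, C[6] = 50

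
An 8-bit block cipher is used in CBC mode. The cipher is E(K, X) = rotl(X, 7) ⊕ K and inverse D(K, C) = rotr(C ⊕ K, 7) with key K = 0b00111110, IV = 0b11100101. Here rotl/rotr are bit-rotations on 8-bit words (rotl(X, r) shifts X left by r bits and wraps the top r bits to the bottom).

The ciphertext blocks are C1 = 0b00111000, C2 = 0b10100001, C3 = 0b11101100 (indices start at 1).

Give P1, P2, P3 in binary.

CBC decryption: P_i = D(K, C_i) ⊕ C_{i−1}, with C_{0} = IV.
P1: D(K, 0b00111000) = 0b00001100; 0b00001100 ⊕ 0b11100101 = 0b11101001.
P2: D(K, 0b10100001) = 0b00111111; 0b00111111 ⊕ 0b00111000 = 0b00000111.
P3: D(K, 0b11101100) = 0b10100101; 0b10100101 ⊕ 0b10100001 = 0b00000100.

P1 = 0b11101001, P2 = 0b00000111, P3 = 0b00000100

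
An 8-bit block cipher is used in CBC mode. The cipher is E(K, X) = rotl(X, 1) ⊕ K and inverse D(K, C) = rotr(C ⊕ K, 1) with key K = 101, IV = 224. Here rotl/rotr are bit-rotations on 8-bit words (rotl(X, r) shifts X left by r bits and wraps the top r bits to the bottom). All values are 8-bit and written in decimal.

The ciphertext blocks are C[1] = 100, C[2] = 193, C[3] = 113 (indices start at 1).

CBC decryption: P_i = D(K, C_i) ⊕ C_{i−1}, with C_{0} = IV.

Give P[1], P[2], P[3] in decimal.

P[1] = 96, P[2] = 54, P[3] = 203

P[1]: D(K, 100) = 128; 128 ⊕ 224 = 96.
P[2]: D(K, 193) = 82; 82 ⊕ 100 = 54.
P[3]: D(K, 113) = 10; 10 ⊕ 193 = 203.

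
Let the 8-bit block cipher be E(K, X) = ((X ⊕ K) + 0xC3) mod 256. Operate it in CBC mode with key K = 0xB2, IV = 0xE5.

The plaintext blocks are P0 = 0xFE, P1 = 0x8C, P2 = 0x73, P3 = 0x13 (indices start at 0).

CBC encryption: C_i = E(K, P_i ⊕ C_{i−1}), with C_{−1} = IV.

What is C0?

C0 = 0x6C

C0: P0 ⊕ 0xE5 = 0x1B; E(K, 0x1B) = 0x6C.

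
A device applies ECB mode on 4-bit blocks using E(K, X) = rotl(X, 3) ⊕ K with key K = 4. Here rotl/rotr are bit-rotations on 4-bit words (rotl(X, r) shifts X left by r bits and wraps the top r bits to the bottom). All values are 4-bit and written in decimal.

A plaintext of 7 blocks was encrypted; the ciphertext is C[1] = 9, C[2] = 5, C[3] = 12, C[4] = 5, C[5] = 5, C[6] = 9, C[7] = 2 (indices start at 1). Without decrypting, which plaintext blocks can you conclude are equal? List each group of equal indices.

ECB encrypts each block independently with the same key, so equal ciphertext blocks imply equal plaintext blocks.
C[1] = C[6] = 9, so P[1] = P[6].
C[2] = C[4] = C[5] = 5, so P[2] = P[4] = P[5].

P[1] = P[6]; P[2] = P[4] = P[5]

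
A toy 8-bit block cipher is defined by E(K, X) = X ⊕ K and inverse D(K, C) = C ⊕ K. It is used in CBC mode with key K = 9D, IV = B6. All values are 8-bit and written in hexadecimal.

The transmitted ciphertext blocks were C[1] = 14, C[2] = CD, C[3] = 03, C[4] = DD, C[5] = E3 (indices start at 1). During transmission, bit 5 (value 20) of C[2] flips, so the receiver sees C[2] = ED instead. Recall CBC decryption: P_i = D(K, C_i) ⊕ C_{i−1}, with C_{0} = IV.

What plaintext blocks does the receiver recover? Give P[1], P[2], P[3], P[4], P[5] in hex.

Only C[2] changed, to ED. In CBC, a change in C_i garbles P_i and flips the same bit in P_{i+1}. Decrypting the received ciphertext:
P[1]: D(K, 14) = 89; 89 ⊕ B6 = 3F.
P[2]: D(K, ED) = 70; 70 ⊕ 14 = 64.
P[3]: D(K, 03) = 9E; 9E ⊕ ED = 73.
P[4]: D(K, DD) = 40; 40 ⊕ 03 = 43.
P[5]: D(K, E3) = 7E; 7E ⊕ DD = A3.
Blocks that differ from the original plaintext: P[2], P[3].

P[1] = 3F, P[2] = 64, P[3] = 73, P[4] = 43, P[5] = A3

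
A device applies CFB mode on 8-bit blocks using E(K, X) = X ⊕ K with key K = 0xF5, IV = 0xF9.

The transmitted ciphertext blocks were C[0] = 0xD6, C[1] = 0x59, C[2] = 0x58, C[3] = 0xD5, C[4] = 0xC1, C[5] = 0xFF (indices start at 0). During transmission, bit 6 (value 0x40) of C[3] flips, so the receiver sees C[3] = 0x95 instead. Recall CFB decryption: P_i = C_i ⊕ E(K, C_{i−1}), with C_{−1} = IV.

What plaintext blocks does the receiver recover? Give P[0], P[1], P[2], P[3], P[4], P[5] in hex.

P[0] = 0xDA, P[1] = 0x7A, P[2] = 0xF4, P[3] = 0x38, P[4] = 0xA1, P[5] = 0xCB

Only C[3] changed, to 0x95. In CFB, a change in C_i flips the same bit in P_i and garbles P_{i+1}. Decrypting the received ciphertext:
P[0]: E(K, 0xF9) = 0x0C; 0xD6 ⊕ 0x0C = 0xDA.
P[1]: E(K, 0xD6) = 0x23; 0x59 ⊕ 0x23 = 0x7A.
P[2]: E(K, 0x59) = 0xAC; 0x58 ⊕ 0xAC = 0xF4.
P[3]: E(K, 0x58) = 0xAD; 0x95 ⊕ 0xAD = 0x38.
P[4]: E(K, 0x95) = 0x60; 0xC1 ⊕ 0x60 = 0xA1.
P[5]: E(K, 0xC1) = 0x34; 0xFF ⊕ 0x34 = 0xCB.
Blocks that differ from the original plaintext: P[3], P[4].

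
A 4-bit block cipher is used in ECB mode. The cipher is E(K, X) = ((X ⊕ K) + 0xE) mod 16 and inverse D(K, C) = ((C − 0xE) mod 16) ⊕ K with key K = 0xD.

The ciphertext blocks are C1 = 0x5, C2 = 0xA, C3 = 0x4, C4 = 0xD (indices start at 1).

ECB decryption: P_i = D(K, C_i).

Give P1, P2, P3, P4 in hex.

P1: D(K, 0x5) = 0xA.
P2: D(K, 0xA) = 0x1.
P3: D(K, 0x4) = 0xB.
P4: D(K, 0xD) = 0x2.

P1 = 0xA, P2 = 0x1, P3 = 0xB, P4 = 0x2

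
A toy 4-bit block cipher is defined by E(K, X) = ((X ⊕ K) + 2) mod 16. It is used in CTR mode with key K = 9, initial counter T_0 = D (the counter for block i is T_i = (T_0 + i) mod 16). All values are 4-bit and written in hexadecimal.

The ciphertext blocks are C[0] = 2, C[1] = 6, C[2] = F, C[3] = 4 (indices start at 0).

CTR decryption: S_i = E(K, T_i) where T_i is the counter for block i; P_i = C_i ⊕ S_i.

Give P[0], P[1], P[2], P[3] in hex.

P[0] = 4, P[1] = F, P[2] = 7, P[3] = F

P[0]: T = D, S = E(K, T) = 6; 2 ⊕ 6 = 4.
P[1]: T = E, S = E(K, T) = 9; 6 ⊕ 9 = F.
P[2]: T = F, S = E(K, T) = 8; F ⊕ 8 = 7.
P[3]: T = 0, S = E(K, T) = B; 4 ⊕ B = F.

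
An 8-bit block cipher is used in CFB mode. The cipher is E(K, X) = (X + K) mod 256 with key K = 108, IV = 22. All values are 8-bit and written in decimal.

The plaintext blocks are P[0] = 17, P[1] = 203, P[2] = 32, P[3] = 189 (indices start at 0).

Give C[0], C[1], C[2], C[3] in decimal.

CFB encryption: C_i = P_i ⊕ E(K, C_{i−1}), with C_{−1} = IV.
C[0]: E(K, 22) = 130; 17 ⊕ 130 = 147.
C[1]: E(K, 147) = 255; 203 ⊕ 255 = 52.
C[2]: E(K, 52) = 160; 32 ⊕ 160 = 128.
C[3]: E(K, 128) = 236; 189 ⊕ 236 = 81.

C[0] = 147, C[1] = 52, C[2] = 128, C[3] = 81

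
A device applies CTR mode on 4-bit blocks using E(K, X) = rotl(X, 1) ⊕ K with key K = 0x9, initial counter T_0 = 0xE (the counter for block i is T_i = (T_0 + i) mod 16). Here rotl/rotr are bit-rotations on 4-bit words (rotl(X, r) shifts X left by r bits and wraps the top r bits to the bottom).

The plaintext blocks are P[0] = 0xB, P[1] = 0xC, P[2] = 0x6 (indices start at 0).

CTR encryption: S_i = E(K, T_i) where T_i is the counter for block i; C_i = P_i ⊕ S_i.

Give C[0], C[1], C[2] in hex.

C[0] = 0xF, C[1] = 0xA, C[2] = 0xF

C[0]: T = 0xE, S = E(K, T) = 0x4; 0xB ⊕ 0x4 = 0xF.
C[1]: T = 0xF, S = E(K, T) = 0x6; 0xC ⊕ 0x6 = 0xA.
C[2]: T = 0x0, S = E(K, T) = 0x9; 0x6 ⊕ 0x9 = 0xF.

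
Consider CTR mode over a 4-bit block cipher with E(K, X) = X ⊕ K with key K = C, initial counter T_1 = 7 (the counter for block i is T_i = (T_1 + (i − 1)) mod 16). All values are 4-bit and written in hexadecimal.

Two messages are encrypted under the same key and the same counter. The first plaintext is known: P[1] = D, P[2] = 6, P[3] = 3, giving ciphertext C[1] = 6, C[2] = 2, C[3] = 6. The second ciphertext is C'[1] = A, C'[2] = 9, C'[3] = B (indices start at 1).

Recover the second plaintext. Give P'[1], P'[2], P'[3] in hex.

P'[1] = 1, P'[2] = D, P'[3] = E

In CTR with a reused counter, both messages share the same keystream S_i, so C_i ⊕ C'_i = P_i ⊕ P'_i and thus P'_i = P_i ⊕ C_i ⊕ C'_i.
P'[1]: D ⊕ 6 ⊕ A = 1.
P'[2]: 6 ⊕ 2 ⊕ 9 = D.
P'[3]: 3 ⊕ 6 ⊕ B = E.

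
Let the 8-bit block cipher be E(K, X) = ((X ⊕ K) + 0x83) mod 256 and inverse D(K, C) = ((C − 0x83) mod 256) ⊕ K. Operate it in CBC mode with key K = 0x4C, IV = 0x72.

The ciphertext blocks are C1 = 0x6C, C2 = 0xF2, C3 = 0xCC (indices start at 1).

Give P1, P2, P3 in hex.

CBC decryption: P_i = D(K, C_i) ⊕ C_{i−1}, with C_{0} = IV.
P1: D(K, 0x6C) = 0xA5; 0xA5 ⊕ 0x72 = 0xD7.
P2: D(K, 0xF2) = 0x23; 0x23 ⊕ 0x6C = 0x4F.
P3: D(K, 0xCC) = 0x05; 0x05 ⊕ 0xF2 = 0xF7.

P1 = 0xD7, P2 = 0x4F, P3 = 0xF7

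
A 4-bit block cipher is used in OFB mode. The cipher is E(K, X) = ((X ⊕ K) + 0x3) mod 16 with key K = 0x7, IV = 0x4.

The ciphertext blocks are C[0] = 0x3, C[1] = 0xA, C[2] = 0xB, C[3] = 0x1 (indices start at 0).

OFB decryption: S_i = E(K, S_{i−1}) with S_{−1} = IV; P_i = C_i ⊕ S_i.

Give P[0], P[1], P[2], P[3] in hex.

P[0] = 0x5, P[1] = 0xE, P[2] = 0xD, P[3] = 0x5

P[0]: S = E(K, 0x4) = 0x6; 0x3 ⊕ 0x6 = 0x5.
P[1]: S = E(K, 0x6) = 0x4; 0xA ⊕ 0x4 = 0xE.
P[2]: S = E(K, 0x4) = 0x6; 0xB ⊕ 0x6 = 0xD.
P[3]: S = E(K, 0x6) = 0x4; 0x1 ⊕ 0x4 = 0x5.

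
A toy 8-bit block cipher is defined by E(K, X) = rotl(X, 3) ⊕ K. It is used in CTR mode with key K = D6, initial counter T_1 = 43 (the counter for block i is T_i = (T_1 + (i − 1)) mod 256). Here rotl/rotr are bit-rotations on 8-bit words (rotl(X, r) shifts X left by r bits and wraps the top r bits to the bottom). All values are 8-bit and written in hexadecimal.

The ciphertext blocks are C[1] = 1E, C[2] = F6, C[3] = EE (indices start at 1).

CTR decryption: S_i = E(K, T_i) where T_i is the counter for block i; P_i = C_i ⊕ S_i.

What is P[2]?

P[2]: T = 44, S = E(K, T) = F4; F6 ⊕ F4 = 02.

P[2] = 02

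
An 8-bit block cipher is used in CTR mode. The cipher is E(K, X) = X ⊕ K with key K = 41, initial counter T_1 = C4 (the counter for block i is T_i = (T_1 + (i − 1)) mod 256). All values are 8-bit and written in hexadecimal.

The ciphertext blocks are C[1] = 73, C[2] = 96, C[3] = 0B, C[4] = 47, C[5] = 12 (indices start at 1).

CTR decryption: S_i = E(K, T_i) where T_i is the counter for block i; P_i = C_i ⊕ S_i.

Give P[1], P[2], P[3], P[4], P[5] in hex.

P[1]: T = C4, S = E(K, T) = 85; 73 ⊕ 85 = F6.
P[2]: T = C5, S = E(K, T) = 84; 96 ⊕ 84 = 12.
P[3]: T = C6, S = E(K, T) = 87; 0B ⊕ 87 = 8C.
P[4]: T = C7, S = E(K, T) = 86; 47 ⊕ 86 = C1.
P[5]: T = C8, S = E(K, T) = 89; 12 ⊕ 89 = 9B.

P[1] = F6, P[2] = 12, P[3] = 8C, P[4] = C1, P[5] = 9B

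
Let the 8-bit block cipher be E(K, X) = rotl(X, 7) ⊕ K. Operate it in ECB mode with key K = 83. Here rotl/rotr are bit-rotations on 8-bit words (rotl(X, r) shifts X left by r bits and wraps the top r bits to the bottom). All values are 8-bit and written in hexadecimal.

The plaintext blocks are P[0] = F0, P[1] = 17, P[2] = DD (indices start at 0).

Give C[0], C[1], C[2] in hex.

ECB encryption: C_i = E(K, P_i).
C[0]: E(K, F0) = FB.
C[1]: E(K, 17) = 08.
C[2]: E(K, DD) = 6D.

C[0] = FB, C[1] = 08, C[2] = 6D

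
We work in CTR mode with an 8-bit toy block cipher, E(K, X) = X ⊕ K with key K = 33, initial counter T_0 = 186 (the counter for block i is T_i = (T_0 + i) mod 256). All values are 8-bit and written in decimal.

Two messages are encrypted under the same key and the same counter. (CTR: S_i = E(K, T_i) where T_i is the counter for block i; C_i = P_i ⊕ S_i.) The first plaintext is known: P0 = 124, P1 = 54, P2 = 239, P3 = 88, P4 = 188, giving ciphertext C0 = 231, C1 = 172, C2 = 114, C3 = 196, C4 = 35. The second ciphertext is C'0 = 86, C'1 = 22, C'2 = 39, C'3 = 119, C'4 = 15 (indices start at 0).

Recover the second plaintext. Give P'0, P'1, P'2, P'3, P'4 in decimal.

In CTR with a reused counter, both messages share the same keystream S_i, so C_i ⊕ C'_i = P_i ⊕ P'_i and thus P'_i = P_i ⊕ C_i ⊕ C'_i.
P'0: 124 ⊕ 231 ⊕ 86 = 205.
P'1: 54 ⊕ 172 ⊕ 22 = 140.
P'2: 239 ⊕ 114 ⊕ 39 = 186.
P'3: 88 ⊕ 196 ⊕ 119 = 235.
P'4: 188 ⊕ 35 ⊕ 15 = 144.

P'0 = 205, P'1 = 140, P'2 = 186, P'3 = 235, P'4 = 144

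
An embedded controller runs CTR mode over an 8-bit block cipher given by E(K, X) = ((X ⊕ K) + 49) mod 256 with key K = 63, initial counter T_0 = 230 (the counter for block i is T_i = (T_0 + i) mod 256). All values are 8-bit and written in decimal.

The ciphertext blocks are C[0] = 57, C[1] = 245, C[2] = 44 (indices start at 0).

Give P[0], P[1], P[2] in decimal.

CTR decryption: S_i = E(K, T_i) where T_i is the counter for block i; P_i = C_i ⊕ S_i.
P[0]: T = 230, S = E(K, T) = 10; 57 ⊕ 10 = 51.
P[1]: T = 231, S = E(K, T) = 9; 245 ⊕ 9 = 252.
P[2]: T = 232, S = E(K, T) = 8; 44 ⊕ 8 = 36.

P[0] = 51, P[1] = 252, P[2] = 36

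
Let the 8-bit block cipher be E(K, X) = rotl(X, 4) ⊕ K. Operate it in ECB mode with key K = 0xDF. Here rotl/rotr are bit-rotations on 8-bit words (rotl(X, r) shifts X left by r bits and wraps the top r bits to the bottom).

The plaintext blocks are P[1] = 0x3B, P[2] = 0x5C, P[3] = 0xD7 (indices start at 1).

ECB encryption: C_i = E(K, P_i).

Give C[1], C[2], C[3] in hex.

C[1]: E(K, 0x3B) = 0x6C.
C[2]: E(K, 0x5C) = 0x1A.
C[3]: E(K, 0xD7) = 0xA2.

C[1] = 0x6C, C[2] = 0x1A, C[3] = 0xA2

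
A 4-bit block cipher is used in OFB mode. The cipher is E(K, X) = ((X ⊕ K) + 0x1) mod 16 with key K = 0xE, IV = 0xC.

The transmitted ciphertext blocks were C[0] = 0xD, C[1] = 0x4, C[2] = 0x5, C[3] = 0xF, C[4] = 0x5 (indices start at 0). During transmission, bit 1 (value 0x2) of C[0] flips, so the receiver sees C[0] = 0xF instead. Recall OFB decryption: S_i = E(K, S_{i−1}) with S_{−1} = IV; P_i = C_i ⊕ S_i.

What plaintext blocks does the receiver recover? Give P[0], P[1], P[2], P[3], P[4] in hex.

P[0] = 0xC, P[1] = 0xA, P[2] = 0x4, P[3] = 0xF, P[4] = 0xA

Only C[0] changed, to 0xF. In OFB, a change in C_i flips the same bit in P_i only; the keystream is unaffected. Decrypting the received ciphertext:
P[0]: S = E(K, 0xC) = 0x3; 0xF ⊕ 0x3 = 0xC.
P[1]: S = E(K, 0x3) = 0xE; 0x4 ⊕ 0xE = 0xA.
P[2]: S = E(K, 0xE) = 0x1; 0x5 ⊕ 0x1 = 0x4.
P[3]: S = E(K, 0x1) = 0x0; 0xF ⊕ 0x0 = 0xF.
P[4]: S = E(K, 0x0) = 0xF; 0x5 ⊕ 0xF = 0xA.
Blocks that differ from the original plaintext: P[0].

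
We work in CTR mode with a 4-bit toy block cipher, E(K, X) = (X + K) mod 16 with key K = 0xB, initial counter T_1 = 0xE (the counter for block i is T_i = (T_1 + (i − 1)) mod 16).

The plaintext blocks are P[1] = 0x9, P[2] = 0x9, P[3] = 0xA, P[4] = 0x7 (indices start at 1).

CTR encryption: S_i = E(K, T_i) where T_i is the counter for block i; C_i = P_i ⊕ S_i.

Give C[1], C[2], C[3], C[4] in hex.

C[1]: T = 0xE, S = E(K, T) = 0x9; 0x9 ⊕ 0x9 = 0x0.
C[2]: T = 0xF, S = E(K, T) = 0xA; 0x9 ⊕ 0xA = 0x3.
C[3]: T = 0x0, S = E(K, T) = 0xB; 0xA ⊕ 0xB = 0x1.
C[4]: T = 0x1, S = E(K, T) = 0xC; 0x7 ⊕ 0xC = 0xB.

C[1] = 0x0, C[2] = 0x3, C[3] = 0x1, C[4] = 0xB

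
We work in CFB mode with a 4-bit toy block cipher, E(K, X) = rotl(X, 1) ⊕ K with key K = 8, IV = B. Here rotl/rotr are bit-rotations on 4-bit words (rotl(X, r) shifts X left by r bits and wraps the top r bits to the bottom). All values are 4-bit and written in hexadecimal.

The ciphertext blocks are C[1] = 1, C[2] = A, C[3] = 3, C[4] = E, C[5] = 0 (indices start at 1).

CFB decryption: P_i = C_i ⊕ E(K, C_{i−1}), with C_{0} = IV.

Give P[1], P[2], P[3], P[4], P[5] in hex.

P[1]: E(K, B) = F; 1 ⊕ F = E.
P[2]: E(K, 1) = A; A ⊕ A = 0.
P[3]: E(K, A) = D; 3 ⊕ D = E.
P[4]: E(K, 3) = E; E ⊕ E = 0.
P[5]: E(K, E) = 5; 0 ⊕ 5 = 5.

P[1] = E, P[2] = 0, P[3] = E, P[4] = 0, P[5] = 5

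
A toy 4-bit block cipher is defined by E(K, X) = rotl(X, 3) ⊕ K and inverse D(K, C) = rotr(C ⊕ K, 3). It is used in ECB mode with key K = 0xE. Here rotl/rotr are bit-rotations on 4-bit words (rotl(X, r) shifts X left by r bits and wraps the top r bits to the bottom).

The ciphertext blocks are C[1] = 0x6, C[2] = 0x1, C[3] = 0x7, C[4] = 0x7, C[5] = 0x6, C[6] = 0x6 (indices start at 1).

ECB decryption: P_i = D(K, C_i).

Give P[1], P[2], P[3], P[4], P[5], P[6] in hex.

P[1]: D(K, 0x6) = 0x1.
P[2]: D(K, 0x1) = 0xF.
P[3]: D(K, 0x7) = 0x3.
P[4]: D(K, 0x7) = 0x3.
P[5]: D(K, 0x6) = 0x1.
P[6]: D(K, 0x6) = 0x1.

P[1] = 0x1, P[2] = 0xF, P[3] = 0x3, P[4] = 0x3, P[5] = 0x1, P[6] = 0x1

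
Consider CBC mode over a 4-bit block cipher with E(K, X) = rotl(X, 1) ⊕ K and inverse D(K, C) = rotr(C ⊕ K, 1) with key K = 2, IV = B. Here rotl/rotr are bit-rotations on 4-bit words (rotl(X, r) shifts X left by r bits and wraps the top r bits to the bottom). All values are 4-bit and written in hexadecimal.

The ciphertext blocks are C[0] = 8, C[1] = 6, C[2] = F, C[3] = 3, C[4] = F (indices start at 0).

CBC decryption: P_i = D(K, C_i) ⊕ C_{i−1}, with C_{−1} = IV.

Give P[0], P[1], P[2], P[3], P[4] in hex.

P[0] = E, P[1] = A, P[2] = 8, P[3] = 7, P[4] = D

P[0]: D(K, 8) = 5; 5 ⊕ B = E.
P[1]: D(K, 6) = 2; 2 ⊕ 8 = A.
P[2]: D(K, F) = E; E ⊕ 6 = 8.
P[3]: D(K, 3) = 8; 8 ⊕ F = 7.
P[4]: D(K, F) = E; E ⊕ 3 = D.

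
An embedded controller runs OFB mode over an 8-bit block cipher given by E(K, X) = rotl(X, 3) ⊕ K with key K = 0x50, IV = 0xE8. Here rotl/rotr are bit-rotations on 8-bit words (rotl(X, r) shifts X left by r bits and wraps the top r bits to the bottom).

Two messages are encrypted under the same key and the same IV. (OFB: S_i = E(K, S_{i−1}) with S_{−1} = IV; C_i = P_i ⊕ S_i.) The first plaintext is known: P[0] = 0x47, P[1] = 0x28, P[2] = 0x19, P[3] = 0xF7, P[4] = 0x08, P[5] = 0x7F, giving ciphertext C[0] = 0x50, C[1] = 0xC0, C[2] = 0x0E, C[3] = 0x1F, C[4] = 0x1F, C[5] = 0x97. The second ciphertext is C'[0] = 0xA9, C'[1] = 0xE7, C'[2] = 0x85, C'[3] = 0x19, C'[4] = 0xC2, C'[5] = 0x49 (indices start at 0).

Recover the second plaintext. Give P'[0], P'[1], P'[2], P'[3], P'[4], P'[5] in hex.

In OFB with a reused IV, both messages share the same keystream S_i, so C_i ⊕ C'_i = P_i ⊕ P'_i and thus P'_i = P_i ⊕ C_i ⊕ C'_i.
P'[0]: 0x47 ⊕ 0x50 ⊕ 0xA9 = 0xBE.
P'[1]: 0x28 ⊕ 0xC0 ⊕ 0xE7 = 0x0F.
P'[2]: 0x19 ⊕ 0x0E ⊕ 0x85 = 0x92.
P'[3]: 0xF7 ⊕ 0x1F ⊕ 0x19 = 0xF1.
P'[4]: 0x08 ⊕ 0x1F ⊕ 0xC2 = 0xD5.
P'[5]: 0x7F ⊕ 0x97 ⊕ 0x49 = 0xA1.

P'[0] = 0xBE, P'[1] = 0x0F, P'[2] = 0x92, P'[3] = 0xF1, P'[4] = 0xD5, P'[5] = 0xA1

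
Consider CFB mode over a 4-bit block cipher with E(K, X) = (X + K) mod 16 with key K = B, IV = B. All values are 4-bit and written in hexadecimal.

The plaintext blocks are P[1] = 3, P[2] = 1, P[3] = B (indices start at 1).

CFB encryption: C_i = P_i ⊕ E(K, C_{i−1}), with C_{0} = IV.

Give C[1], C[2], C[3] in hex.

C[1] = 5, C[2] = 1, C[3] = 7

C[1]: E(K, B) = 6; 3 ⊕ 6 = 5.
C[2]: E(K, 5) = 0; 1 ⊕ 0 = 1.
C[3]: E(K, 1) = C; B ⊕ C = 7.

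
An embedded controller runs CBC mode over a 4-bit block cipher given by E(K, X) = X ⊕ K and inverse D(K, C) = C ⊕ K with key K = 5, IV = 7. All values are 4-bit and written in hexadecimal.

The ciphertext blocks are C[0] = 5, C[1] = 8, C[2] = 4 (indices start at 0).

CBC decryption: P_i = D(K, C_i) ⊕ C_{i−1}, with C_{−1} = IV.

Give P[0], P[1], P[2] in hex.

P[0]: D(K, 5) = 0; 0 ⊕ 7 = 7.
P[1]: D(K, 8) = D; D ⊕ 5 = 8.
P[2]: D(K, 4) = 1; 1 ⊕ 8 = 9.

P[0] = 7, P[1] = 8, P[2] = 9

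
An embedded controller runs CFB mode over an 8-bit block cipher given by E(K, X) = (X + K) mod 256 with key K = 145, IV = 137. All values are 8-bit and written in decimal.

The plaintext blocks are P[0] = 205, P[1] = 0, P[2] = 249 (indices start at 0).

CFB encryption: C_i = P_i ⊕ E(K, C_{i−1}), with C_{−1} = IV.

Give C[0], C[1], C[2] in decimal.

C[0] = 215, C[1] = 104, C[2] = 0

C[0]: E(K, 137) = 26; 205 ⊕ 26 = 215.
C[1]: E(K, 215) = 104; 0 ⊕ 104 = 104.
C[2]: E(K, 104) = 249; 249 ⊕ 249 = 0.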